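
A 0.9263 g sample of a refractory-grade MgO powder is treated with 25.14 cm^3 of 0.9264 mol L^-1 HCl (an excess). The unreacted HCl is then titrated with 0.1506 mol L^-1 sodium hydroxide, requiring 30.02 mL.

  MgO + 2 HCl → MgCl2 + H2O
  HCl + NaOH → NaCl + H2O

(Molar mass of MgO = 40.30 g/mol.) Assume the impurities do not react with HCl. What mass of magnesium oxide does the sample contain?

0.3782 g

n(HCl) added = 0.02514 × 0.9264 = 0.02329 mol
n(NaOH) used in back-titration = 0.03002 × 0.1506 = 4.521 × 10^-3 mol
n(HCl) left over = 4.521 × 10^-3 mol (1:1 ratio)
n(HCl) consumed by analyte = 0.02329 − 4.521 × 10^-3 = 0.01877 mol
From the 1:2 ratio, n(MgO) = 1/2 × 0.01877 = 9.384 × 10^-3 mol
mass of MgO = 9.384 × 10^-3 × 40.30 = 0.3782 g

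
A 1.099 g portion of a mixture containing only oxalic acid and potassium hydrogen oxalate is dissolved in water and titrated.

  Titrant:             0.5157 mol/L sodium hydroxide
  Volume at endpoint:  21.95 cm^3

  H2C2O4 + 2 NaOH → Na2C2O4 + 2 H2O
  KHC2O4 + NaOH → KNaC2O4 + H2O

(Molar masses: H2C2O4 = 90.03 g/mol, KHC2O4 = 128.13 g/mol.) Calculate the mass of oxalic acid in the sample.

n(NaOH) = 0.02195 × 0.5157 = 0.01132 mol
Let x = n(H2C2O4), y = n(KHC2O4).
Titrant: 2x + 1y = 0.01132;  mass: 90.03x + 128.13y = 1.099
Solving, x = 2.114 × 10^-3 mol, y = 7.092 × 10^-3 mol
mass of H2C2O4 = 2.114 × 10^-3 × 90.03 = 0.1903 g

0.1903 g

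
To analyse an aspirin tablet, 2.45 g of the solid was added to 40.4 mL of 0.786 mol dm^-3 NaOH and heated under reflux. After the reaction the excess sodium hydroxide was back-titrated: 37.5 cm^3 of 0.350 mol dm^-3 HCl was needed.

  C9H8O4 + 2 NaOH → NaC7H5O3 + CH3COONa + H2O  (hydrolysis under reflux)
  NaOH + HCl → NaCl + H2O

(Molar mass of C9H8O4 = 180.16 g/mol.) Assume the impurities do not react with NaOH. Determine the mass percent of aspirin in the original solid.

n(NaOH) added = 0.0404 × 0.786 = 0.0318 mol
n(HCl) used in back-titration = 0.0375 × 0.350 = 0.0131 mol
n(NaOH) left over = 0.0131 mol (1:1 ratio)
n(NaOH) consumed by analyte = 0.0318 − 0.0131 = 0.0186 mol
From the 1:2 ratio, n(C9H8O4) = 1/2 × 0.0186 = 9.31 × 10^-3 mol
mass of C9H8O4 = 9.31 × 10^-3 × 180.16 = 1.68 g
% C9H8O4 = 1.68 / 2.45 × 100 = 68.5 %

68.5 %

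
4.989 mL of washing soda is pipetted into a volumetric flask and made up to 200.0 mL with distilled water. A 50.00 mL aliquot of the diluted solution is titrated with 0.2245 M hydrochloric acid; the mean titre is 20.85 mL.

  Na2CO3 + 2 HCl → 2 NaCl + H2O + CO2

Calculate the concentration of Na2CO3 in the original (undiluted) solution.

n(HCl) = 0.02085 × 0.2245 = 4.681 × 10^-3 mol
From the 1:2 ratio, n(Na2CO3) in the aliquot = 1/2 × 4.681 × 10^-3 = 2.340 × 10^-3 mol
[Na2CO3]_dilute = 2.340 × 10^-3 / 0.05000 = 0.04681 mol/L
Dilution factor = 200.0 / 4.989 = 40.09
[Na2CO3]_stock = 0.04681 × 40.09 = 1.876 mol/L

1.876 M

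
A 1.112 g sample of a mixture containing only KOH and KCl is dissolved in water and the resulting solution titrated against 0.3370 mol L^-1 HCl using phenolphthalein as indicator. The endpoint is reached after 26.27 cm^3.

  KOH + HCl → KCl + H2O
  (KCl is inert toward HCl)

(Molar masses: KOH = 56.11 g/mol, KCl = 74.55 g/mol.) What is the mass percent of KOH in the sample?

44.67 %

n(HCl) = 0.02627 × 0.3370 = 8.853 × 10^-3 mol
Let x = n(KOH), y = n(KCl).
Titrant: 1x = 8.853 × 10^-3;  mass: 56.11x + 74.55y = 1.112
Solving, x = 8.853 × 10^-3 mol, y = 8.253 × 10^-3 mol
mass of KOH = 8.853 × 10^-3 × 56.11 = 0.4967 g
% KOH = 0.4967 / 1.112 × 100 = 44.67 %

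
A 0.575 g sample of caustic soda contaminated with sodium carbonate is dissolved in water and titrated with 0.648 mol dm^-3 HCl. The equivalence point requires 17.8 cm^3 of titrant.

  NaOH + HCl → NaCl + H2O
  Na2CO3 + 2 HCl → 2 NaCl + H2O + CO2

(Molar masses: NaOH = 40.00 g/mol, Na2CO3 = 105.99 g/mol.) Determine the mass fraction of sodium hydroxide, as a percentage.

19.4 %

n(HCl) = 0.0178 × 0.648 = 0.0115 mol
Let x = n(NaOH), y = n(Na2CO3).
Titrant: 1x + 2y = 0.0115;  mass: 40.00x + 105.99y = 0.575
Solving, x = 2.79 × 10^-3 mol, y = 4.37 × 10^-3 mol
mass of NaOH = 2.79 × 10^-3 × 40.00 = 0.112 g
% NaOH = 0.112 / 0.575 × 100 = 19.4 %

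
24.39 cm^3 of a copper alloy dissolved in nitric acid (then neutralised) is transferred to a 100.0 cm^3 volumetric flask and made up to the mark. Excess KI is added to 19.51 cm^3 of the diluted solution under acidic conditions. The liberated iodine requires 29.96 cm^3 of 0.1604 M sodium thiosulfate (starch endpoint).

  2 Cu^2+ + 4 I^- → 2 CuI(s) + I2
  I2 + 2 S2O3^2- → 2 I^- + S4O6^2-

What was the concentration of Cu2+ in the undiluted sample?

n(S2O3^2-) = 0.02996 × 0.1604 = 4.806 × 10^-3 mol
n(I2) = n(S2O3^2-)/2 = 2.403 × 10^-3 mol
From the 2:1 ratio, n(Cu2+) in the aliquot = 2/1 × 2.403 × 10^-3 = 4.806 × 10^-3 mol
[Cu2+]_dilute = 4.806 × 10^-3 / 0.01951 = 0.2463 mol/L
[Cu2+]_original = 0.2463 × 100.0/24.39 = 1.010 mol/L

1.010 M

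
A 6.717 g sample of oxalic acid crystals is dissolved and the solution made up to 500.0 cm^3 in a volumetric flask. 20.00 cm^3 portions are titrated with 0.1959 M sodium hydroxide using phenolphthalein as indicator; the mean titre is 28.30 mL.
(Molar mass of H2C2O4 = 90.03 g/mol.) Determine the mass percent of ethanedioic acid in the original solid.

92.88 %

H2C2O4 + 2 NaOH → Na2C2O4 + 2 H2O
n(NaOH) per titration = 0.02830 × 0.1959 = 5.544 × 10^-3 mol
From the 1:2 ratio, n(H2C2O4) in each aliquot = 1/2 × 5.544 × 10^-3 = 2.772 × 10^-3 mol
n(H2C2O4) in the whole flask = 2.772 × 10^-3 × 500.0/20.00 = 0.06930 mol
mass of H2C2O4 = 0.06930 × 90.03 = 6.239 g
% H2C2O4 = 6.239 / 6.717 × 100 = 92.88 %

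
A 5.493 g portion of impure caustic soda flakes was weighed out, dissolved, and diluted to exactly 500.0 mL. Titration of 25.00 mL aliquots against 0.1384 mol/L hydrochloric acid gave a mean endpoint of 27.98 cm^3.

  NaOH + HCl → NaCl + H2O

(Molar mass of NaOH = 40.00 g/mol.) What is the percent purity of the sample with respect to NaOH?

n(HCl) per titration = 0.02798 × 0.1384 = 3.872 × 10^-3 mol
n(NaOH) in each aliquot = 3.872 × 10^-3 mol (1:1 ratio)
n(NaOH) in the whole flask = 3.872 × 10^-3 × 500.0/25.00 = 0.07745 mol
mass of NaOH = 0.07745 × 40.00 = 3.098 g
% NaOH = 3.098 / 5.493 × 100 = 56.40 %

56.40 %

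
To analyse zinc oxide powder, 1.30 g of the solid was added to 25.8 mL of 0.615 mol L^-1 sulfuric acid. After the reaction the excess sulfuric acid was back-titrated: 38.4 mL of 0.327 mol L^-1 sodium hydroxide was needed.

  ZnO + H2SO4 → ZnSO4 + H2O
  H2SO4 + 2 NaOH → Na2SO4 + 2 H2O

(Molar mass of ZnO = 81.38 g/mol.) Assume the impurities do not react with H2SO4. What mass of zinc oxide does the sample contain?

0.780 g

n(H2SO4) added = 0.0258 × 0.615 = 0.0159 mol
n(NaOH) used in back-titration = 0.0384 × 0.327 = 0.0126 mol
From the 1:2 ratio, n(H2SO4) left over = 1/2 × 0.0126 = 6.28 × 10^-3 mol
n(H2SO4) consumed by analyte = 0.0159 − 6.28 × 10^-3 = 9.59 × 10^-3 mol
n(ZnO) = 9.59 × 10^-3 mol (1:1 ratio)
mass of ZnO = 9.59 × 10^-3 × 81.38 = 0.780 g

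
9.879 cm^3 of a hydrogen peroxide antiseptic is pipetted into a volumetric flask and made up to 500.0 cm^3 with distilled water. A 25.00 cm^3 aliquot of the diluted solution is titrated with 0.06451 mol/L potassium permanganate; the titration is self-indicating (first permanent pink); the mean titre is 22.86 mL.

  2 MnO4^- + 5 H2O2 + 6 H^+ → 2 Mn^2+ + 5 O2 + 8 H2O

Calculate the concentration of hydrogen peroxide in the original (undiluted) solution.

n(KMnO4) = 0.02286 × 0.06451 = 1.475 × 10^-3 mol
From the 5:2 ratio, n(H2O2) in the aliquot = 5/2 × 1.475 × 10^-3 = 3.687 × 10^-3 mol
[H2O2]_dilute = 3.687 × 10^-3 / 0.02500 = 0.1475 mol/L
Dilution factor = 500.0 / 9.879 = 50.61
[H2O2]_stock = 0.1475 × 50.61 = 7.464 mol/L

7.464 mol/L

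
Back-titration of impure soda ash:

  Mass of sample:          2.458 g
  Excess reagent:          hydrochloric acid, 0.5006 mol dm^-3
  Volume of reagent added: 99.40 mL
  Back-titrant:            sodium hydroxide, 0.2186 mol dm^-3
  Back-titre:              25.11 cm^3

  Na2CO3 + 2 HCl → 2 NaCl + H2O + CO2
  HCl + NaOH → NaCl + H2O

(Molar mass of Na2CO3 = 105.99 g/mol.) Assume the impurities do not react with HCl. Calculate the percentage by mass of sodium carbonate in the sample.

95.45 %

n(HCl) added = 0.09940 × 0.5006 = 0.04976 mol
n(NaOH) used in back-titration = 0.02511 × 0.2186 = 5.489 × 10^-3 mol
n(HCl) left over = 5.489 × 10^-3 mol (1:1 ratio)
n(HCl) consumed by analyte = 0.04976 − 5.489 × 10^-3 = 0.04427 mol
From the 1:2 ratio, n(Na2CO3) = 1/2 × 0.04427 = 0.02214 mol
mass of Na2CO3 = 0.02214 × 105.99 = 2.346 g
% Na2CO3 = 2.346 / 2.458 × 100 = 95.45 %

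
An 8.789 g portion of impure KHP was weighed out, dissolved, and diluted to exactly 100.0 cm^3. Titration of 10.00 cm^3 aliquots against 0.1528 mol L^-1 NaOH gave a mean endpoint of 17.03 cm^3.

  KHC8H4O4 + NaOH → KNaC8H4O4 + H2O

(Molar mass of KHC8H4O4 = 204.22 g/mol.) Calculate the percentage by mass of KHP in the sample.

n(NaOH) per titration = 0.01703 × 0.1528 = 2.602 × 10^-3 mol
n(KHC8H4O4) in each aliquot = 2.602 × 10^-3 mol (1:1 ratio)
n(KHC8H4O4) in the whole flask = 2.602 × 10^-3 × 100.0/10.00 = 0.02602 mol
mass of KHC8H4O4 = 0.02602 × 204.22 = 5.314 g
% KHC8H4O4 = 5.314 / 8.789 × 100 = 60.46 %

60.46 %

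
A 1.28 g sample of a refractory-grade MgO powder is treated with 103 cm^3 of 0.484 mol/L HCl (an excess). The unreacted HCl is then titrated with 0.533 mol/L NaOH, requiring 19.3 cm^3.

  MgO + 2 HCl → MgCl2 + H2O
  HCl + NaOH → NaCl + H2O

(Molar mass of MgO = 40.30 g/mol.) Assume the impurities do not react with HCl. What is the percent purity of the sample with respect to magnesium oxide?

n(HCl) added = 0.103 × 0.484 = 0.0499 mol
n(NaOH) used in back-titration = 0.0193 × 0.533 = 0.0103 mol
n(HCl) left over = 0.0103 mol (1:1 ratio)
n(HCl) consumed by analyte = 0.0499 − 0.0103 = 0.0396 mol
From the 1:2 ratio, n(MgO) = 1/2 × 0.0396 = 0.0198 mol
mass of MgO = 0.0198 × 40.30 = 0.797 g
% MgO = 0.797 / 1.28 × 100 = 62.3 %

62.3 %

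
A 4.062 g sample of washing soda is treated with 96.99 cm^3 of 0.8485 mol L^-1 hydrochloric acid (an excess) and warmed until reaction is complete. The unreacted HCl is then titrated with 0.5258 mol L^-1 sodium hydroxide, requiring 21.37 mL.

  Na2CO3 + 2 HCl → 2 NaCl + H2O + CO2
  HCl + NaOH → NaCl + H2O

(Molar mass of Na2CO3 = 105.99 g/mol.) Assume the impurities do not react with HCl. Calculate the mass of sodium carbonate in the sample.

n(HCl) added = 0.09699 × 0.8485 = 0.08230 mol
n(NaOH) used in back-titration = 0.02137 × 0.5258 = 0.01124 mol
n(HCl) left over = 0.01124 mol (1:1 ratio)
n(HCl) consumed by analyte = 0.08230 − 0.01124 = 0.07106 mol
From the 1:2 ratio, n(Na2CO3) = 1/2 × 0.07106 = 0.03553 mol
mass of Na2CO3 = 0.03553 × 105.99 = 3.766 g

3.766 g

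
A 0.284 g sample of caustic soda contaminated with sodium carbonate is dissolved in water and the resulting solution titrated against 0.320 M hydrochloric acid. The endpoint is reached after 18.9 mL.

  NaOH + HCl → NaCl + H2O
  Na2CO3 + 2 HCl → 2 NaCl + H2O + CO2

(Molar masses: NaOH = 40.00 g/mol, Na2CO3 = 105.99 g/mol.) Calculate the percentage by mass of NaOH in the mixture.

39.6 %

n(HCl) = 0.0189 × 0.320 = 6.05 × 10^-3 mol
Let x = n(NaOH), y = n(Na2CO3).
Titrant: 1x + 2y = 6.05 × 10^-3;  mass: 40.00x + 105.99y = 0.284
Solving, x = 2.81 × 10^-3 mol, y = 1.62 × 10^-3 mol
mass of NaOH = 2.81 × 10^-3 × 40.00 = 0.112 g
% NaOH = 0.112 / 0.284 × 100 = 39.6 %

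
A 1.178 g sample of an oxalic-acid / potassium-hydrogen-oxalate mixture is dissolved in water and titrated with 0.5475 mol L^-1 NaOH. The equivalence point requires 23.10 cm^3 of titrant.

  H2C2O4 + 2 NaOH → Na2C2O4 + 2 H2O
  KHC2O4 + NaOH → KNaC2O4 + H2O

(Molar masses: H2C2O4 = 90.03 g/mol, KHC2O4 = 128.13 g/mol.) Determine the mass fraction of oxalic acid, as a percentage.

n(NaOH) = 0.02310 × 0.5475 = 0.01265 mol
Let x = n(H2C2O4), y = n(KHC2O4).
Titrant: 2x + 1y = 0.01265;  mass: 90.03x + 128.13y = 1.178
Solving, x = 2.662 × 10^-3 mol, y = 7.323 × 10^-3 mol
mass of H2C2O4 = 2.662 × 10^-3 × 90.03 = 0.2397 g
% H2C2O4 = 0.2397 / 1.178 × 100 = 20.34 %

20.34 %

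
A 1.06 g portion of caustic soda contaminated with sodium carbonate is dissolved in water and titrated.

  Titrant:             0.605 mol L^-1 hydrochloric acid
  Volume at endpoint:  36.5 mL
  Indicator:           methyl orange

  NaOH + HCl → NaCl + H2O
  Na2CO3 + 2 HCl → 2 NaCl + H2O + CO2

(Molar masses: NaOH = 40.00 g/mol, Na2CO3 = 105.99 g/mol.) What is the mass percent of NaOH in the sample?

n(HCl) = 0.0365 × 0.605 = 0.0221 mol
Let x = n(NaOH), y = n(Na2CO3).
Titrant: 1x + 2y = 0.0221;  mass: 40.00x + 105.99y = 1.06
Solving, x = 8.48 × 10^-3 mol, y = 6.80 × 10^-3 mol
mass of NaOH = 8.48 × 10^-3 × 40.00 = 0.339 g
% NaOH = 0.339 / 1.06 × 100 = 32.0 %

32.0 %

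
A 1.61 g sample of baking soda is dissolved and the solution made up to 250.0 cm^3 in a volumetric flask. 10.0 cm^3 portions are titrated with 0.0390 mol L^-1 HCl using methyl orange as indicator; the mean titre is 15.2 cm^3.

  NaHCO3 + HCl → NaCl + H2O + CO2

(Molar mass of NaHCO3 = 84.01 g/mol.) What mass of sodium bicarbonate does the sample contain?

n(HCl) per titration = 0.0152 × 0.0390 = 5.93 × 10^-4 mol
n(NaHCO3) in each aliquot = 5.93 × 10^-4 mol (1:1 ratio)
n(NaHCO3) in the whole flask = 5.93 × 10^-4 × 250.0/10.0 = 0.0148 mol
mass of NaHCO3 = 0.0148 × 84.01 = 1.25 g

1.25 g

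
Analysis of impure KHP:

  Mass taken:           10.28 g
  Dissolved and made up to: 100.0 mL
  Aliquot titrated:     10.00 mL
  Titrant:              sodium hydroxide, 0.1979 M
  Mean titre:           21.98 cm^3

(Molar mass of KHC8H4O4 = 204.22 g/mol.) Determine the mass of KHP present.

8.883 g

KHC8H4O4 + NaOH → KNaC8H4O4 + H2O
n(NaOH) per titration = 0.02198 × 0.1979 = 4.350 × 10^-3 mol
n(KHC8H4O4) in each aliquot = 4.350 × 10^-3 mol (1:1 ratio)
n(KHC8H4O4) in the whole flask = 4.350 × 10^-3 × 100.0/10.00 = 0.04350 mol
mass of KHC8H4O4 = 0.04350 × 204.22 = 8.883 g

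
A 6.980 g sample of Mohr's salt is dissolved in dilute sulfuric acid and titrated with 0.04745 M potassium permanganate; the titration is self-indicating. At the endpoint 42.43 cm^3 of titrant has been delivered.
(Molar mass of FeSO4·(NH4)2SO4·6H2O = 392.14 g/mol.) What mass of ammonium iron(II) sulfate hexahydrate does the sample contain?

3.947 g

MnO4^- + 5 Fe^2+ + 8 H^+ → Mn^2+ + 5 Fe^3+ + 4 H2O
n(KMnO4) = 0.04243 L × 0.04745 mol/L = 2.013 × 10^-3 mol
From the 5:1 ratio, n(FeSO4·(NH4)2SO4·6H2O) = 5/1 × 2.013 × 10^-3 = 0.01007 mol
mass of FeSO4·(NH4)2SO4·6H2O = 0.01007 × 392.14 g/mol = 3.947 g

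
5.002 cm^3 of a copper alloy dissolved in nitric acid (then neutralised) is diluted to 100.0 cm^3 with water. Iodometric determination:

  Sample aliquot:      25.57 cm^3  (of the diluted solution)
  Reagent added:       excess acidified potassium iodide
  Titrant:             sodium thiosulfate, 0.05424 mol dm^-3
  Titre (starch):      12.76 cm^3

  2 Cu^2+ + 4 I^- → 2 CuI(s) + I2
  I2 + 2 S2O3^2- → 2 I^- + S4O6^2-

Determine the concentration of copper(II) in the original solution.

0.5411 mol/L

n(S2O3^2-) = 0.01276 × 0.05424 = 6.921 × 10^-4 mol
n(I2) = n(S2O3^2-)/2 = 3.461 × 10^-4 mol
From the 2:1 ratio, n(Cu2+) in the aliquot = 2/1 × 3.461 × 10^-4 = 6.921 × 10^-4 mol
[Cu2+]_dilute = 6.921 × 10^-4 / 0.02557 = 0.02707 mol/L
[Cu2+]_original = 0.02707 × 100.0/5.002 = 0.5411 mol/L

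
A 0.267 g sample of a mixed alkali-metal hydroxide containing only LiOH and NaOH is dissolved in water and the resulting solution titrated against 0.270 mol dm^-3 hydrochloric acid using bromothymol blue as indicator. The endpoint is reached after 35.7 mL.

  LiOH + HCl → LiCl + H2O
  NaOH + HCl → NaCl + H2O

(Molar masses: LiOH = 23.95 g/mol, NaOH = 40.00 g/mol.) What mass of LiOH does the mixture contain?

0.177 g

n(HCl) = 0.0357 × 0.270 = 9.64 × 10^-3 mol
Let x = n(LiOH), y = n(NaOH).
Titrant: 1x + 1y = 9.64 × 10^-3;  mass: 23.95x + 40.00y = 0.267
Solving, x = 7.39 × 10^-3 mol, y = 2.25 × 10^-3 mol
mass of LiOH = 7.39 × 10^-3 × 23.95 = 0.177 g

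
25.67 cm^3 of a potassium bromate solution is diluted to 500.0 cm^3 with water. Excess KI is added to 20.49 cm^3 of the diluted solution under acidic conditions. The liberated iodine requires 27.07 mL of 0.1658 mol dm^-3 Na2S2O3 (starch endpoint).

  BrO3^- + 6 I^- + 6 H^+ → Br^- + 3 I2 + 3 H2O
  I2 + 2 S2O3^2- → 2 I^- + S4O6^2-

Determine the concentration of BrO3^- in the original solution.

0.7111 mol/L

n(S2O3^2-) = 0.02707 × 0.1658 = 4.488 × 10^-3 mol
n(I2) = n(S2O3^2-)/2 = 2.244 × 10^-3 mol
From the 1:3 ratio, n(BrO3^-) in the aliquot = 1/3 × 2.244 × 10^-3 = 7.480 × 10^-4 mol
[BrO3^-]_dilute = 7.480 × 10^-4 / 0.02049 = 0.03651 mol/L
[BrO3^-]_original = 0.03651 × 500.0/25.67 = 0.7111 mol/L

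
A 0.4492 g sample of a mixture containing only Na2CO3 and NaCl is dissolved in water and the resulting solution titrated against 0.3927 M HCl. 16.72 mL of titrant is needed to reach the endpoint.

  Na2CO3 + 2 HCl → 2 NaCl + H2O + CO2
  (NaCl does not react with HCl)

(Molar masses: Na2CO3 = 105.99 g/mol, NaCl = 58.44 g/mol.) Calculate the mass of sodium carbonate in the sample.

0.3480 g

n(HCl) = 0.01672 × 0.3927 = 6.566 × 10^-3 mol
Let x = n(Na2CO3), y = n(NaCl).
Titrant: 2x = 6.566 × 10^-3;  mass: 105.99x + 58.44y = 0.4492
Solving, x = 3.283 × 10^-3 mol, y = 1.732 × 10^-3 mol
mass of Na2CO3 = 3.283 × 10^-3 × 105.99 = 0.3480 g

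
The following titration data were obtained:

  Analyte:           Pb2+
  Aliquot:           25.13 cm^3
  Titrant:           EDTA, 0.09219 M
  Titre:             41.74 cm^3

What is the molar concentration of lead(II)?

Pb^2+ + EDTA^4- → [Pb(EDTA)]^2-
n(EDTA) = 0.04174 L × 0.09219 mol/L = 3.848 × 10^-3 mol
n(Pb2+) = 3.848 × 10^-3 mol (1:1 mole ratio)
[Pb2+] = 3.848 × 10^-3 mol / 0.02513 L = 0.1531 mol/L

0.1531 M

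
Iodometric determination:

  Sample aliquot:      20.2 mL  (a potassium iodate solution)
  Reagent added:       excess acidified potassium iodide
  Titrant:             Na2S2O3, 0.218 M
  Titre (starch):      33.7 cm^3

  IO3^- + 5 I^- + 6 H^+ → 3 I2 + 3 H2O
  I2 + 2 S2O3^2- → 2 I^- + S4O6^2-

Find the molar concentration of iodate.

n(S2O3^2-) = 0.0337 × 0.218 = 7.35 × 10^-3 mol
n(I2) = n(S2O3^2-)/2 = 3.67 × 10^-3 mol
From the 1:3 ratio, n(IO3^-) in the aliquot = 1/3 × 3.67 × 10^-3 = 1.22 × 10^-3 mol
[IO3^-] = 1.22 × 10^-3 / 0.0202 = 0.0606 mol/L

0.0606 M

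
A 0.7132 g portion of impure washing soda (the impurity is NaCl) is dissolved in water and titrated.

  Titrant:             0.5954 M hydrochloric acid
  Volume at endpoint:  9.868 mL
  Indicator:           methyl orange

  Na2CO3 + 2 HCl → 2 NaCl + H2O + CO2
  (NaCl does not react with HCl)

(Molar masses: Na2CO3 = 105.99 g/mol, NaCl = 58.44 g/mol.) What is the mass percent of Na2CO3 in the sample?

n(HCl) = 0.009868 × 0.5954 = 5.875 × 10^-3 mol
Let x = n(Na2CO3), y = n(NaCl).
Titrant: 2x = 5.875 × 10^-3;  mass: 105.99x + 58.44y = 0.7132
Solving, x = 2.938 × 10^-3 mol, y = 6.876 × 10^-3 mol
mass of Na2CO3 = 2.938 × 10^-3 × 105.99 = 0.3114 g
% Na2CO3 = 0.3114 / 0.7132 × 100 = 43.66 %

43.66 %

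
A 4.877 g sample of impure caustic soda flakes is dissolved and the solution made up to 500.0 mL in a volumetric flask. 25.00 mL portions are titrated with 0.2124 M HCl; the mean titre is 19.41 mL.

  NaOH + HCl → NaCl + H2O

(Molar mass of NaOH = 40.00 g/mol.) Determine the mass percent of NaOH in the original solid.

n(HCl) per titration = 0.01941 × 0.2124 = 4.123 × 10^-3 mol
n(NaOH) in each aliquot = 4.123 × 10^-3 mol (1:1 ratio)
n(NaOH) in the whole flask = 4.123 × 10^-3 × 500.0/25.00 = 0.08245 mol
mass of NaOH = 0.08245 × 40.00 = 3.298 g
% NaOH = 3.298 / 4.877 × 100 = 67.63 %

67.63 %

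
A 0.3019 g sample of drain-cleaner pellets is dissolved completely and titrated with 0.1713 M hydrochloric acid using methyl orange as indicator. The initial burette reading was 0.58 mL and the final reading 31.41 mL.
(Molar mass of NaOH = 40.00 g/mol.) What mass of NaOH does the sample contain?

0.2112 g

NaOH + HCl → NaCl + H2O
n(HCl) = 0.03083 L × 0.1713 mol/L = 5.281 × 10^-3 mol
n(NaOH) = 5.281 × 10^-3 mol (1:1 ratio)
mass of NaOH = 5.281 × 10^-3 × 40.00 g/mol = 0.2112 g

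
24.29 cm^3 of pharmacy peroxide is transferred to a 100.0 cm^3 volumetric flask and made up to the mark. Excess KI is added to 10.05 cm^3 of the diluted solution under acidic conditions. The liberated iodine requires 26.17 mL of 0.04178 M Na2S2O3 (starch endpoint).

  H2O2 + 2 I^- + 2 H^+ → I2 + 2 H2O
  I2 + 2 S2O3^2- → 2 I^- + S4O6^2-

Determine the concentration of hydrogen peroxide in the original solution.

0.2239 M

n(S2O3^2-) = 0.02617 × 0.04178 = 1.093 × 10^-3 mol
n(I2) = n(S2O3^2-)/2 = 5.467 × 10^-4 mol
n(H2O2) in the aliquot = 5.467 × 10^-4 mol (1:1 ratio)
[H2O2]_dilute = 5.467 × 10^-4 / 0.01005 = 0.05440 mol/L
[H2O2]_original = 0.05440 × 100.0/24.29 = 0.2239 mol/L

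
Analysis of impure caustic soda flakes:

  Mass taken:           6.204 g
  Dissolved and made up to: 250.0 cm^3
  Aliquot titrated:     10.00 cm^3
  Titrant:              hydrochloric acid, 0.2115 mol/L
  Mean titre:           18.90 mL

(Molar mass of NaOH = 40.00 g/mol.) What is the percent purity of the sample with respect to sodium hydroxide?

NaOH + HCl → NaCl + H2O
n(HCl) per titration = 0.01890 × 0.2115 = 3.997 × 10^-3 mol
n(NaOH) in each aliquot = 3.997 × 10^-3 mol (1:1 ratio)
n(NaOH) in the whole flask = 3.997 × 10^-3 × 250.0/10.00 = 0.09993 mol
mass of NaOH = 0.09993 × 40.00 = 3.997 g
% NaOH = 3.997 / 6.204 × 100 = 64.43 %

64.43 %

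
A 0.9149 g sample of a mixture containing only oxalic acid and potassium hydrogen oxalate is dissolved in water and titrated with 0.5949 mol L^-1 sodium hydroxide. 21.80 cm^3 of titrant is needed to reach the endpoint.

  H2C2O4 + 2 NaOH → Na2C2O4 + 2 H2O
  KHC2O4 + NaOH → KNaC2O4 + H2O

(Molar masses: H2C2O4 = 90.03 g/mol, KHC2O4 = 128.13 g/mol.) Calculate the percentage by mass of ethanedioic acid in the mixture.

n(NaOH) = 0.02180 × 0.5949 = 0.01297 mol
Let x = n(H2C2O4), y = n(KHC2O4).
Titrant: 2x + 1y = 0.01297;  mass: 90.03x + 128.13y = 0.9149
Solving, x = 4.493 × 10^-3 mol, y = 3.984 × 10^-3 mol
mass of H2C2O4 = 4.493 × 10^-3 × 90.03 = 0.4045 g
% H2C2O4 = 0.4045 / 0.9149 × 100 = 44.21 %

44.21 %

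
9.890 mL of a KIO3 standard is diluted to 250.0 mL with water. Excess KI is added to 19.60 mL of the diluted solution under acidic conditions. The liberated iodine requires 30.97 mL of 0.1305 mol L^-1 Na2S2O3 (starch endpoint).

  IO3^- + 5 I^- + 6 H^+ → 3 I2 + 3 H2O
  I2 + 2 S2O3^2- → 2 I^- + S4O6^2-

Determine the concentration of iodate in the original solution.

n(S2O3^2-) = 0.03097 × 0.1305 = 4.042 × 10^-3 mol
n(I2) = n(S2O3^2-)/2 = 2.021 × 10^-3 mol
From the 1:3 ratio, n(IO3^-) in the aliquot = 1/3 × 2.021 × 10^-3 = 6.736 × 10^-4 mol
[IO3^-]_dilute = 6.736 × 10^-4 / 0.01960 = 0.03437 mol/L
[IO3^-]_original = 0.03437 × 250.0/9.890 = 0.8687 mol/L

0.8687 mol/L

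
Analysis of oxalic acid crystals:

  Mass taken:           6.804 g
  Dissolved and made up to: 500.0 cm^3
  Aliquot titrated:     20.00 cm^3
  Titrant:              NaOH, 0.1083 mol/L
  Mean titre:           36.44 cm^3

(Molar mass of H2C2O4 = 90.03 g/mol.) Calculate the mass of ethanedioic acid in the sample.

4.441 g

H2C2O4 + 2 NaOH → Na2C2O4 + 2 H2O
n(NaOH) per titration = 0.03644 × 0.1083 = 3.946 × 10^-3 mol
From the 1:2 ratio, n(H2C2O4) in each aliquot = 1/2 × 3.946 × 10^-3 = 1.973 × 10^-3 mol
n(H2C2O4) in the whole flask = 1.973 × 10^-3 × 500.0/20.00 = 0.04933 mol
mass of H2C2O4 = 0.04933 × 90.03 = 4.441 g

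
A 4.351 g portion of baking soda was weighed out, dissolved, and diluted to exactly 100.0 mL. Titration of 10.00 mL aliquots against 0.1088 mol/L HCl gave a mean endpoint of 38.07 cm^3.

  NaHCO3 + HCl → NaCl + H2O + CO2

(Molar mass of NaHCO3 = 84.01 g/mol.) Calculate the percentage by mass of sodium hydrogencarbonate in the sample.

n(HCl) per titration = 0.03807 × 0.1088 = 4.142 × 10^-3 mol
n(NaHCO3) in each aliquot = 4.142 × 10^-3 mol (1:1 ratio)
n(NaHCO3) in the whole flask = 4.142 × 10^-3 × 100.0/10.00 = 0.04142 mol
mass of NaHCO3 = 0.04142 × 84.01 = 3.480 g
% NaHCO3 = 3.480 / 4.351 × 100 = 79.97 %

79.97 %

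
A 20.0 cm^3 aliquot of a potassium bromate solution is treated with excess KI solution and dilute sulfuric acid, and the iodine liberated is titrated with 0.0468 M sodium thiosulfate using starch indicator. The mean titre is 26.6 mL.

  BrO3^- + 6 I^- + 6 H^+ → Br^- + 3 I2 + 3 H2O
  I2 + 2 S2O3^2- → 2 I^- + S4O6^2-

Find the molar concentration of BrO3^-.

0.0104 M

n(S2O3^2-) = 0.0266 × 0.0468 = 1.24 × 10^-3 mol
n(I2) = n(S2O3^2-)/2 = 6.22 × 10^-4 mol
From the 1:3 ratio, n(BrO3^-) in the aliquot = 1/3 × 6.22 × 10^-4 = 2.07 × 10^-4 mol
[BrO3^-] = 2.07 × 10^-4 / 0.0200 = 0.0104 mol/L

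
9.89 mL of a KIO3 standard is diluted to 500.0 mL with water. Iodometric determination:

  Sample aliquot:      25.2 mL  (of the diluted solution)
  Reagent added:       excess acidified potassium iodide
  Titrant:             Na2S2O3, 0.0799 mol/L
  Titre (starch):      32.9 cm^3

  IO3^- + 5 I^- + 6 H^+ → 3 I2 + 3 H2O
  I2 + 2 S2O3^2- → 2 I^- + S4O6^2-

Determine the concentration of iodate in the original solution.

n(S2O3^2-) = 0.0329 × 0.0799 = 2.63 × 10^-3 mol
n(I2) = n(S2O3^2-)/2 = 1.31 × 10^-3 mol
From the 1:3 ratio, n(IO3^-) in the aliquot = 1/3 × 1.31 × 10^-3 = 4.38 × 10^-4 mol
[IO3^-]_dilute = 4.38 × 10^-4 / 0.0252 = 0.0174 mol/L
[IO3^-]_original = 0.0174 × 500.0/9.89 = 0.879 mol/L

0.879 mol/L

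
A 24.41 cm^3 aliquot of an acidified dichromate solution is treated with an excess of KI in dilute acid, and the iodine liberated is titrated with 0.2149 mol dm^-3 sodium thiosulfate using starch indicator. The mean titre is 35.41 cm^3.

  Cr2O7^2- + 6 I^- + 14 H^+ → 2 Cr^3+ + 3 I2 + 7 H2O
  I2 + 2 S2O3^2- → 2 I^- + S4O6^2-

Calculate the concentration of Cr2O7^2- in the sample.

0.05196 mol/L

n(S2O3^2-) = 0.03541 × 0.2149 = 7.610 × 10^-3 mol
n(I2) = n(S2O3^2-)/2 = 3.805 × 10^-3 mol
From the 1:3 ratio, n(Cr2O7^2-) in the aliquot = 1/3 × 3.805 × 10^-3 = 1.268 × 10^-3 mol
[Cr2O7^2-] = 1.268 × 10^-3 / 0.02441 = 0.05196 mol/L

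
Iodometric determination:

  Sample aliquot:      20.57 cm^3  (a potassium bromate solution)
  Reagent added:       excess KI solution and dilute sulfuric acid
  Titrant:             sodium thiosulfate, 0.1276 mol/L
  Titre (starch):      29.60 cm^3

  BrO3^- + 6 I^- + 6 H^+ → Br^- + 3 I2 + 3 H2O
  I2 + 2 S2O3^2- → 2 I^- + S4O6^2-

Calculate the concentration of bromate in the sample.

n(S2O3^2-) = 0.02960 × 0.1276 = 3.777 × 10^-3 mol
n(I2) = n(S2O3^2-)/2 = 1.888 × 10^-3 mol
From the 1:3 ratio, n(BrO3^-) in the aliquot = 1/3 × 1.888 × 10^-3 = 6.295 × 10^-4 mol
[BrO3^-] = 6.295 × 10^-4 / 0.02057 = 0.03060 mol/L

0.03060 mol/L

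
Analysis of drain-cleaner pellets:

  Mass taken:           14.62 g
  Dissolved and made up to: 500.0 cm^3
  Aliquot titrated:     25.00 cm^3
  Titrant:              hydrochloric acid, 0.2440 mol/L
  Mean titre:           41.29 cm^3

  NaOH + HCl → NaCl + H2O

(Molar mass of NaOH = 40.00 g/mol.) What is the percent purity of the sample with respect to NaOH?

55.13 %

n(HCl) per titration = 0.04129 × 0.2440 = 0.01007 mol
n(NaOH) in each aliquot = 0.01007 mol (1:1 ratio)
n(NaOH) in the whole flask = 0.01007 × 500.0/25.00 = 0.2015 mol
mass of NaOH = 0.2015 × 40.00 = 8.060 g
% NaOH = 8.060 / 14.62 × 100 = 55.13 %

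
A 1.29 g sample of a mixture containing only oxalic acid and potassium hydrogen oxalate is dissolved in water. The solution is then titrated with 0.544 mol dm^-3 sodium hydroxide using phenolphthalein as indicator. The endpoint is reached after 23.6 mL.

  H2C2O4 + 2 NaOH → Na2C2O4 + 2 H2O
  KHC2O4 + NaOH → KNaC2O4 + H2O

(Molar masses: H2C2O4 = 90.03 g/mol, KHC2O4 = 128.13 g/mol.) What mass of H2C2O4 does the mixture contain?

0.192 g

n(NaOH) = 0.0236 × 0.544 = 0.0128 mol
Let x = n(H2C2O4), y = n(KHC2O4).
Titrant: 2x + 1y = 0.0128;  mass: 90.03x + 128.13y = 1.29
Solving, x = 2.14 × 10^-3 mol, y = 8.57 × 10^-3 mol
mass of H2C2O4 = 2.14 × 10^-3 × 90.03 = 0.192 g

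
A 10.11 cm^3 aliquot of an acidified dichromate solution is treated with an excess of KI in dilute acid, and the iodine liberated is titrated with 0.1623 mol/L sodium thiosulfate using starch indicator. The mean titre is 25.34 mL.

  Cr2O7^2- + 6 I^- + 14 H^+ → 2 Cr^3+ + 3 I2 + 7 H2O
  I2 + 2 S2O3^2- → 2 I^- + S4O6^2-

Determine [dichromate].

n(S2O3^2-) = 0.02534 × 0.1623 = 4.113 × 10^-3 mol
n(I2) = n(S2O3^2-)/2 = 2.056 × 10^-3 mol
From the 1:3 ratio, n(Cr2O7^2-) in the aliquot = 1/3 × 2.056 × 10^-3 = 6.854 × 10^-4 mol
[Cr2O7^2-] = 6.854 × 10^-4 / 0.01011 = 0.06780 mol/L

0.06780 mol/L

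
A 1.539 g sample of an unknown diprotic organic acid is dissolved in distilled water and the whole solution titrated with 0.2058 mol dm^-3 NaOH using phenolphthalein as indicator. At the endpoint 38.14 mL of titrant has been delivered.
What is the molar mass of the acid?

n(NaOH) = 0.03814 L × 0.2058 mol/L = 7.849 × 10^-3 mol
From the 1:2 ratio, n(H2A) = 1/2 × 7.849 × 10^-3 = 3.925 × 10^-3 mol
M = m / n = 1.539 g / 3.925 × 10^-3 mol = 392.1 g/mol

392.1 g/mol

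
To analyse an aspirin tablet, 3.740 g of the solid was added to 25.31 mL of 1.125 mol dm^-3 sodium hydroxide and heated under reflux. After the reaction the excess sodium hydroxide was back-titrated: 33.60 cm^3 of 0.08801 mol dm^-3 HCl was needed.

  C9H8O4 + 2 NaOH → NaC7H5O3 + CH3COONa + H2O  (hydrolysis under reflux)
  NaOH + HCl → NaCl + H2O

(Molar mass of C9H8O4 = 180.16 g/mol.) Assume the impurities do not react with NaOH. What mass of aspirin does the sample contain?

n(NaOH) added = 0.02531 × 1.125 = 0.02847 mol
n(HCl) used in back-titration = 0.03360 × 0.08801 = 2.957 × 10^-3 mol
n(NaOH) left over = 2.957 × 10^-3 mol (1:1 ratio)
n(NaOH) consumed by analyte = 0.02847 − 2.957 × 10^-3 = 0.02552 mol
From the 1:2 ratio, n(C9H8O4) = 1/2 × 0.02552 = 0.01276 mol
mass of C9H8O4 = 0.01276 × 180.16 = 2.299 g

2.299 g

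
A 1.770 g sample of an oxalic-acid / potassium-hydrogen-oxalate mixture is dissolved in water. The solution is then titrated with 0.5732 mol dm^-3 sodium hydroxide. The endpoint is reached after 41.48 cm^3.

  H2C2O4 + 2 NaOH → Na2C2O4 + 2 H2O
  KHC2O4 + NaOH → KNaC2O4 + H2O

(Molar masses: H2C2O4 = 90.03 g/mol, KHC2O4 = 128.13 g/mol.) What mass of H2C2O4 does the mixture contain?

0.6913 g

n(NaOH) = 0.04148 × 0.5732 = 0.02378 mol
Let x = n(H2C2O4), y = n(KHC2O4).
Titrant: 2x + 1y = 0.02378;  mass: 90.03x + 128.13y = 1.770
Solving, x = 7.679 × 10^-3 mol, y = 8.419 × 10^-3 mol
mass of H2C2O4 = 7.679 × 10^-3 × 90.03 = 0.6913 g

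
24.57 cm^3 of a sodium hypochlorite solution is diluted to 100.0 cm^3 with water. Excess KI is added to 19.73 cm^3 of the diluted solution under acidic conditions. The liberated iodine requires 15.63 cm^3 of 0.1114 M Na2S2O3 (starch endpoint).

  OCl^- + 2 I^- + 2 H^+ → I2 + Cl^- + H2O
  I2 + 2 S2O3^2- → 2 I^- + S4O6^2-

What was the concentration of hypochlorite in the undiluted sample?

0.1796 M

n(S2O3^2-) = 0.01563 × 0.1114 = 1.741 × 10^-3 mol
n(I2) = n(S2O3^2-)/2 = 8.706 × 10^-4 mol
n(OCl^-) in the aliquot = 8.706 × 10^-4 mol (1:1 ratio)
[OCl^-]_dilute = 8.706 × 10^-4 / 0.01973 = 0.04413 mol/L
[OCl^-]_original = 0.04413 × 100.0/24.57 = 0.1796 mol/L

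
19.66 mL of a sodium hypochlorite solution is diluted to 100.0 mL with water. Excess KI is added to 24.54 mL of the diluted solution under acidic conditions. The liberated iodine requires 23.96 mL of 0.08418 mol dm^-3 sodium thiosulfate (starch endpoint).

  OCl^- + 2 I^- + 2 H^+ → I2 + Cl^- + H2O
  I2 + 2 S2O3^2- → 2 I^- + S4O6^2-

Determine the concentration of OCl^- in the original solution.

n(S2O3^2-) = 0.02396 × 0.08418 = 2.017 × 10^-3 mol
n(I2) = n(S2O3^2-)/2 = 1.008 × 10^-3 mol
n(OCl^-) in the aliquot = 1.008 × 10^-3 mol (1:1 ratio)
[OCl^-]_dilute = 1.008 × 10^-3 / 0.02454 = 0.04110 mol/L
[OCl^-]_original = 0.04110 × 100.0/19.66 = 0.2090 mol/L

0.2090 mol/L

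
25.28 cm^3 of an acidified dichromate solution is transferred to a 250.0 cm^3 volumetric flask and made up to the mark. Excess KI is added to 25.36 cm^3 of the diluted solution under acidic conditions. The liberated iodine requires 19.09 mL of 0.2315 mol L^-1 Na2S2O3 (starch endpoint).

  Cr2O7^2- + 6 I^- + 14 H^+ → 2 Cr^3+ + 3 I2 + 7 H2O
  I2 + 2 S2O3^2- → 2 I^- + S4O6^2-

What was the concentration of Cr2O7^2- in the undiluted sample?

n(S2O3^2-) = 0.01909 × 0.2315 = 4.419 × 10^-3 mol
n(I2) = n(S2O3^2-)/2 = 2.210 × 10^-3 mol
From the 1:3 ratio, n(Cr2O7^2-) in the aliquot = 1/3 × 2.210 × 10^-3 = 7.366 × 10^-4 mol
[Cr2O7^2-]_dilute = 7.366 × 10^-4 / 0.02536 = 0.02904 mol/L
[Cr2O7^2-]_original = 0.02904 × 250.0/25.28 = 0.2872 mol/L

0.2872 mol/L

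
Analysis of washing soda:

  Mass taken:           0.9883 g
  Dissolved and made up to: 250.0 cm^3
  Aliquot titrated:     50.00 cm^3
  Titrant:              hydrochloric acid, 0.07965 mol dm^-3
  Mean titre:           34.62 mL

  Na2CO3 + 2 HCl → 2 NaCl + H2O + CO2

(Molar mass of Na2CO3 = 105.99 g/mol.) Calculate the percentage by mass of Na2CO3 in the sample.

73.93 %

n(HCl) per titration = 0.03462 × 0.07965 = 2.757 × 10^-3 mol
From the 1:2 ratio, n(Na2CO3) in each aliquot = 1/2 × 2.757 × 10^-3 = 1.379 × 10^-3 mol
n(Na2CO3) in the whole flask = 1.379 × 10^-3 × 250.0/50.00 = 6.894 × 10^-3 mol
mass of Na2CO3 = 6.894 × 10^-3 × 105.99 = 0.7307 g
% Na2CO3 = 0.7307 / 0.9883 × 100 = 73.93 %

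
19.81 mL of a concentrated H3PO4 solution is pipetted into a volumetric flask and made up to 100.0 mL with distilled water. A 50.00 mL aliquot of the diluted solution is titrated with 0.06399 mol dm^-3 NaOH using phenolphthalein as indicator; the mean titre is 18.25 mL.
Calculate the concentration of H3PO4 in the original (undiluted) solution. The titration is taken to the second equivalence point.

0.05895 mol/L

H3PO4 + 2 NaOH → Na2HPO4 + 2 H2O
n(NaOH) = 0.01825 × 0.06399 = 1.168 × 10^-3 mol
From the 1:2 ratio, n(H3PO4) in the aliquot = 1/2 × 1.168 × 10^-3 = 5.839 × 10^-4 mol
[H3PO4]_dilute = 5.839 × 10^-4 / 0.05000 = 0.01168 mol/L
Dilution factor = 100.0 / 19.81 = 5.048
[H3PO4]_stock = 0.01168 × 5.048 = 0.05895 mol/L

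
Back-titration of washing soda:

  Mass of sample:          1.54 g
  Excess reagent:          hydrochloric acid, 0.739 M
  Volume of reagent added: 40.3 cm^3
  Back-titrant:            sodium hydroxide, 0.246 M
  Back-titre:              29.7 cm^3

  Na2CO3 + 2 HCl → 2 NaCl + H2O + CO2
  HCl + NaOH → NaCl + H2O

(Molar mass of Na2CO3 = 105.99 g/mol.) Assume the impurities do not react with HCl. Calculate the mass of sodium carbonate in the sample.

1.19 g

n(HCl) added = 0.0403 × 0.739 = 0.0298 mol
n(NaOH) used in back-titration = 0.0297 × 0.246 = 7.31 × 10^-3 mol
n(HCl) left over = 7.31 × 10^-3 mol (1:1 ratio)
n(HCl) consumed by analyte = 0.0298 − 7.31 × 10^-3 = 0.0225 mol
From the 1:2 ratio, n(Na2CO3) = 1/2 × 0.0225 = 0.0112 mol
mass of Na2CO3 = 0.0112 × 105.99 = 1.19 g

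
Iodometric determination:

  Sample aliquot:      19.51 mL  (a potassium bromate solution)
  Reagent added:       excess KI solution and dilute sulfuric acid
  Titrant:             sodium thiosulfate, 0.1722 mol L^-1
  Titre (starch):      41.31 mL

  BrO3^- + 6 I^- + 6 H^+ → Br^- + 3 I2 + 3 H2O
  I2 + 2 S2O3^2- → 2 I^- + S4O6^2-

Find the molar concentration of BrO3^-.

n(S2O3^2-) = 0.04131 × 0.1722 = 7.114 × 10^-3 mol
n(I2) = n(S2O3^2-)/2 = 3.557 × 10^-3 mol
From the 1:3 ratio, n(BrO3^-) in the aliquot = 1/3 × 3.557 × 10^-3 = 1.186 × 10^-3 mol
[BrO3^-] = 1.186 × 10^-3 / 0.01951 = 0.06077 mol/L

0.06077 mol/L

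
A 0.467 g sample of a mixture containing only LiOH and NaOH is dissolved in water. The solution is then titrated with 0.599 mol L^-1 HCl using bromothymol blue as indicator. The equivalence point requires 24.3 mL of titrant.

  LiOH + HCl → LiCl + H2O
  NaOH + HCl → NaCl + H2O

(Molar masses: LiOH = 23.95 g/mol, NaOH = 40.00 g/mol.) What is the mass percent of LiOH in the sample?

n(HCl) = 0.0243 × 0.599 = 0.0146 mol
Let x = n(LiOH), y = n(NaOH).
Titrant: 1x + 1y = 0.0146;  mass: 23.95x + 40.00y = 0.467
Solving, x = 7.18 × 10^-3 mol, y = 7.38 × 10^-3 mol
mass of LiOH = 7.18 × 10^-3 × 23.95 = 0.172 g
% LiOH = 0.172 / 0.467 × 100 = 36.8 %

36.8 %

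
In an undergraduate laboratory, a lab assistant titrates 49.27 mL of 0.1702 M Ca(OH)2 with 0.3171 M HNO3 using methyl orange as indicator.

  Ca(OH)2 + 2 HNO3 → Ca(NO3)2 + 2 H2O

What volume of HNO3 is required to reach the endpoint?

n(Ca(OH)2) = 0.04927 L × 0.1702 mol/L = 8.386 × 10^-3 mol
From the 2:1 stoichiometry, n(HNO3) = 2/1 × 8.386 × 10^-3 = 0.01677 mol
V(HNO3) = 0.01677 mol / 0.3171 mol/L = 0.05289 L = 52.89 mL

52.89 mL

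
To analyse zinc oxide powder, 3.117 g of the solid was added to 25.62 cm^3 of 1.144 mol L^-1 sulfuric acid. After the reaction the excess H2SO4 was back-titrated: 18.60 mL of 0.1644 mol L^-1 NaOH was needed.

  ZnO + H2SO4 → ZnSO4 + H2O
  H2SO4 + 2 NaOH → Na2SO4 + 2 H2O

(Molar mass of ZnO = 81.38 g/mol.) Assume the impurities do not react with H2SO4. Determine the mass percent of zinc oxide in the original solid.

n(H2SO4) added = 0.02562 × 1.144 = 0.02931 mol
n(NaOH) used in back-titration = 0.01860 × 0.1644 = 3.058 × 10^-3 mol
From the 1:2 ratio, n(H2SO4) left over = 1/2 × 3.058 × 10^-3 = 1.529 × 10^-3 mol
n(H2SO4) consumed by analyte = 0.02931 − 1.529 × 10^-3 = 0.02778 mol
n(ZnO) = 0.02778 mol (1:1 ratio)
mass of ZnO = 0.02778 × 81.38 = 2.261 g
% ZnO = 2.261 / 3.117 × 100 = 72.53 %

72.53 %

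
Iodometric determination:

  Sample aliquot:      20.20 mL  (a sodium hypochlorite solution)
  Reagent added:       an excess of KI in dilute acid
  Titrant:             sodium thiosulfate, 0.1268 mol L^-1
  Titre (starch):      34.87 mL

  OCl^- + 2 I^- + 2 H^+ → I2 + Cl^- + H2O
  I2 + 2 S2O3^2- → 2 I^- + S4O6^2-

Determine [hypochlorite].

0.1094 mol/L

n(S2O3^2-) = 0.03487 × 0.1268 = 4.422 × 10^-3 mol
n(I2) = n(S2O3^2-)/2 = 2.211 × 10^-3 mol
n(OCl^-) in the aliquot = 2.211 × 10^-3 mol (1:1 ratio)
[OCl^-] = 2.211 × 10^-3 / 0.02020 = 0.1094 mol/L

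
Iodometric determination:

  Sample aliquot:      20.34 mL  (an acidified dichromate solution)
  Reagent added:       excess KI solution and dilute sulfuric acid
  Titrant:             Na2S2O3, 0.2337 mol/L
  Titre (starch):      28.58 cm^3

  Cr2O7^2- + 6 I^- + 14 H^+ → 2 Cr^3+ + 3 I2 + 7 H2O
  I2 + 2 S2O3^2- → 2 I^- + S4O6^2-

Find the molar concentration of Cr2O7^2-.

0.05473 mol/L

n(S2O3^2-) = 0.02858 × 0.2337 = 6.679 × 10^-3 mol
n(I2) = n(S2O3^2-)/2 = 3.340 × 10^-3 mol
From the 1:3 ratio, n(Cr2O7^2-) in the aliquot = 1/3 × 3.340 × 10^-3 = 1.113 × 10^-3 mol
[Cr2O7^2-] = 1.113 × 10^-3 / 0.02034 = 0.05473 mol/L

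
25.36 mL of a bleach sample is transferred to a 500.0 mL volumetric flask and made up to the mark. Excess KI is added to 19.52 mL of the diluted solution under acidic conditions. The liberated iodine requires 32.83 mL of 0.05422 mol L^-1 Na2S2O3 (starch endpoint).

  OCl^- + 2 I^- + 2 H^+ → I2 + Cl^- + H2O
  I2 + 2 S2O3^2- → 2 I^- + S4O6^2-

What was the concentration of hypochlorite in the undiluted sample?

0.8990 mol/L

n(S2O3^2-) = 0.03283 × 0.05422 = 1.780 × 10^-3 mol
n(I2) = n(S2O3^2-)/2 = 8.900 × 10^-4 mol
n(OCl^-) in the aliquot = 8.900 × 10^-4 mol (1:1 ratio)
[OCl^-]_dilute = 8.900 × 10^-4 / 0.01952 = 0.04560 mol/L
[OCl^-]_original = 0.04560 × 500.0/25.36 = 0.8990 mol/L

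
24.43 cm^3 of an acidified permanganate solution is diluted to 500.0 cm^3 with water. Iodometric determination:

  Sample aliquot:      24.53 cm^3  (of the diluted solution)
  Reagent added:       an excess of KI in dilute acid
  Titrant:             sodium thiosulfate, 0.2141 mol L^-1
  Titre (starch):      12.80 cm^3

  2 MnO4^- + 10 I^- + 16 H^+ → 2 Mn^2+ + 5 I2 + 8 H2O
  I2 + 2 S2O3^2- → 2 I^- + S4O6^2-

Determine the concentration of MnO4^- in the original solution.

n(S2O3^2-) = 0.01280 × 0.2141 = 2.740 × 10^-3 mol
n(I2) = n(S2O3^2-)/2 = 1.370 × 10^-3 mol
From the 2:5 ratio, n(MnO4^-) in the aliquot = 2/5 × 1.370 × 10^-3 = 5.481 × 10^-4 mol
[MnO4^-]_dilute = 5.481 × 10^-4 / 0.02453 = 0.02234 mol/L
[MnO4^-]_original = 0.02234 × 500.0/24.43 = 0.4573 mol/L

0.4573 mol/L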